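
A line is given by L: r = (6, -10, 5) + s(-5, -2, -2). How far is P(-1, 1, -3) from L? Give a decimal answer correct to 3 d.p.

14.440

Taking (6, -10, 5) on L with direction v = (-5, -2, -2): w = P − (6, -10, 5) = (-7, 11, -8), and w × v = (-38, 26, 69).
Distance = |w × v| / |v| = √6881 / √33 ≈ 14.440.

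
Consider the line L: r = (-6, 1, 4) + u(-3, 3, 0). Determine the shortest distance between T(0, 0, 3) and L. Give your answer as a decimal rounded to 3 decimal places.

Taking (-6, 1, 4) on L with direction v = (-3, 3, 0): w = T − (-6, 1, 4) = (6, -1, -1), and w × v = (3, 3, 15).
Distance = |w × v| / |v| = √243 / √18 ≈ 3.674.

3.674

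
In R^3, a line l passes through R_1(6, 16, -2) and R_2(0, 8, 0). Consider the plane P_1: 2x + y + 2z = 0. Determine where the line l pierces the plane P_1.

A direction vector for l is R_2 − R_1 = (-6, -8, 2).
Substitute r = (6, 16, -2) + t(-6, -8, 2) into the plane: 24 + (-16)t = 0, so t = 3/2.
Intersection: (6, 16, -2) + (3/2)·(-6, -8, 2) = (-3, 4, 1).

(-3, 4, 1)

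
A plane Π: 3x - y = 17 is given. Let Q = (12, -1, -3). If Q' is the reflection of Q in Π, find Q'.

(0, 3, -3)

λ = (n·Q − d)/|n|² = (37 − 17)/10 = 2.
Reflection = Q − 2λn = (12, -1, -3) − 4·(3, -1, 0) = (0, 3, -3).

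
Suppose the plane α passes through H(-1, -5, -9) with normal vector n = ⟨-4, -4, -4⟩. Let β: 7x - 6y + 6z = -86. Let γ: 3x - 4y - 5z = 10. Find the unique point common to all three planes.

α: n·r = n·H gives -4x - 4y - 4z = 60.
Solving the 3×3 linear system -4x - 4y - 4z = 60, 7x - 6y + 6z = -86, 3x - 4y - 5z = 10 (e.g. by elimination or Cramer's rule, determinant = -388) gives (-8, -1, -6).

(-8, -1, -6)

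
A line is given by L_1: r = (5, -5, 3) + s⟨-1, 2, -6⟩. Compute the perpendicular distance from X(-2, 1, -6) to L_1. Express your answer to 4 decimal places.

Taking (5, -5, 3) on L_1 with direction v = (-1, 2, -6): w = X − (5, -5, 3) = (-7, 6, -9), and w × v = (-18, -33, -8).
Distance = |w × v| / |v| = √1477 / √41 ≈ 6.0020.

6.0020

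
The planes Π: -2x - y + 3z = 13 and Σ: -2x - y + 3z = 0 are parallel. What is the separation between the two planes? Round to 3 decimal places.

3.474

Same normal n = (-2, -1, 3) with |n| = √14; distance = |13 − 0| / |n| = 13/√14 ≈ 3.474.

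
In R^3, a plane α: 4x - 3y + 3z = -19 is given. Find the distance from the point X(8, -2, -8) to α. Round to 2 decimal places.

5.66

n·X − d = (4)·(8) + (-3)·(-2) + (3)·(-8) − (-19) = 33; |n| = √34.
Distance = |33| / √34 = 33/√34 ≈ 5.66.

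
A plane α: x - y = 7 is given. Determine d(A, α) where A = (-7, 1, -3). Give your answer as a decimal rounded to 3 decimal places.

10.607

n·A − d = (1)·(-7) + (-1)·(1) + (0)·(-3) − 7 = -15; |n| = √2.
Distance = |-15| / √2 = 15/√2 ≈ 10.607.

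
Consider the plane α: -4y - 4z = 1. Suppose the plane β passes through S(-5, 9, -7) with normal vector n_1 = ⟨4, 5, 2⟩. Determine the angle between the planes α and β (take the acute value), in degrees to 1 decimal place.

42.5

β: n_1·r = n_1·S gives 4x + 5y + 2z = 11.
cos θ = |n₁·n₂| / (|n₁||n₂|) = |-28| / (√32 · √45).
θ = arccos(0.73786) ≈ 42.5°.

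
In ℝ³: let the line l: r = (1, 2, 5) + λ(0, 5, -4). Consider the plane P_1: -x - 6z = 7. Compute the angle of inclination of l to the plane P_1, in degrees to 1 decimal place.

38.0

sin θ = |n·v| / (|n||v|) = |24| / (√37 · √41) = 0.61620.
θ ≈ 38.0°.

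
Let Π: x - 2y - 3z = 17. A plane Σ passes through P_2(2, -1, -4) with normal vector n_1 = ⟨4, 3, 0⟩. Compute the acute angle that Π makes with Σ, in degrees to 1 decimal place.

83.9

Σ: n_1·r = n_1·P_2 gives 4x + 3y = 5.
cos θ = |n₁·n₂| / (|n₁||n₂|) = |-2| / (√14 · √25).
θ = arccos(0.10690) ≈ 83.9°.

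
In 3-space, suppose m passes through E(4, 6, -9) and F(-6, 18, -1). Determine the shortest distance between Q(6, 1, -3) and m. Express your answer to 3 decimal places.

A direction vector for m is F − E = (-10, 12, 8).
Taking (4, 6, -9) on m with direction v = (-10, 12, 8): w = Q − (4, 6, -9) = (2, -5, 6), and w × v = (-112, -76, -26).
Distance = |w × v| / |v| = √18996 / √308 ≈ 7.853.

7.853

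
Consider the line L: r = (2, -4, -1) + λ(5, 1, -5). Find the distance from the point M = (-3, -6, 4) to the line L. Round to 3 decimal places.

Taking (2, -4, -1) on L with direction v = (5, 1, -5): w = M − (2, -4, -1) = (-5, -2, 5), and w × v = (5, 0, 5).
Distance = |w × v| / |v| = √50 / √51 ≈ 0.990.

0.990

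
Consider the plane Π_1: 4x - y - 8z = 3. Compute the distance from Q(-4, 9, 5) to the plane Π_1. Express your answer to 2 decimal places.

n·Q − d = (4)·(-4) + (-1)·(9) + (-8)·(5) − 3 = -68; |n| = √81.
Distance = |-68| / √81 = 68/√81 ≈ 7.56.

7.56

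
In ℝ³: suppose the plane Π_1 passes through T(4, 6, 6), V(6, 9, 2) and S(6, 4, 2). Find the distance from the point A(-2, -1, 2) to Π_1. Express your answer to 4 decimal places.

TV = (2, 3, -4), TS = (2, -2, -4); a normal to Π_1 is TV × TS = (-20, 0, -10).
Using T: Π_1 has equation -20x - 10z = -140.
n·A − d = (-20)·(-2) + (0)·(-1) + (-10)·(2) − (-140) = 160; |n| = √500.
Distance = |160| / √500 = 160/√500 ≈ 7.1554.

7.1554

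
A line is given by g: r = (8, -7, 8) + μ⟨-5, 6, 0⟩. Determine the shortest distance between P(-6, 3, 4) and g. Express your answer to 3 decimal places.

Taking (8, -7, 8) on g with direction v = (-5, 6, 0): w = P − (8, -7, 8) = (-14, 10, -4), and w × v = (24, 20, -34).
Distance = |w × v| / |v| = √2132 / √61 ≈ 5.912.

5.912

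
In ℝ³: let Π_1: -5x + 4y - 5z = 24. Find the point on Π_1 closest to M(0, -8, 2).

Foot = M − λn with λ = (n·M − d)/|n|² = (-42 − 24)/66 = -1.
Foot = (0, -8, 2) − (-1)·(-5, 4, -5) = (-5, -4, -3).

(-5, -4, -3)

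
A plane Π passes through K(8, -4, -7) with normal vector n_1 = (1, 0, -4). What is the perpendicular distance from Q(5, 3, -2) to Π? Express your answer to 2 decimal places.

Π: n_1·r = n_1·K gives x - 4z = 36.
n·Q − d = (1)·(5) + (0)·(3) + (-4)·(-2) − 36 = -23; |n| = √17.
Distance = |-23| / √17 = 23/√17 ≈ 5.58.

5.58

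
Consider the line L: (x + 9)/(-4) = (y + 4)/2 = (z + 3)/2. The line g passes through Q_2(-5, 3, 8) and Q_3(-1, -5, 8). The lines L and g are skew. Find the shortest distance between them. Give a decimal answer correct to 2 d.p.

L has direction (-4, 2, 2) through (-9, -4, -3).
A direction vector for g is Q_3 − Q_2 = (4, -8, 0).
Common perpendicular direction n = (-4, 2, 2) × (4, -8, 0) = (16, 8, 24).
With w = (-5, 3, 8) − (-9, -4, -3) = (4, 7, 11), w · n = 384.
Distance = |w · n| / |n| = |384| / √896 ≈ 12.83.

12.83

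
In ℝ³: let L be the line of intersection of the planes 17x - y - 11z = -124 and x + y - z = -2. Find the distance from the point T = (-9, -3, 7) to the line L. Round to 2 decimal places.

10.55

Direction of L: (17, -1, -11) × (1, 1, -1) = (12, 6, 18).
A point on L: solving the two plane equations with x = -1 gives (-1, 8, 9).
Taking (-1, 8, 9) on L with direction v = (12, 6, 18): w = T − (-1, 8, 9) = (-8, -11, -2), and w × v = (-186, 120, 84).
Distance = |w × v| / |v| = √56052 / √504 ≈ 10.55.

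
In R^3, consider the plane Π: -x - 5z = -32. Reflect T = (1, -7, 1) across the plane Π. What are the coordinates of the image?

λ = (n·T − d)/|n|² = (-6 − (-32))/26 = 1.
Reflection = T − 2λn = (1, -7, 1) − 2·(-1, 0, -5) = (3, -7, 11).

(3, -7, 11)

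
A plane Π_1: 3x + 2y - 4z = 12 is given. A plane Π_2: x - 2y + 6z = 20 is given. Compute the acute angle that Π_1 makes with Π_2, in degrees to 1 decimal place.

43.5

cos θ = |n₁·n₂| / (|n₁||n₂|) = |-25| / (√29 · √41).
θ = arccos(0.72502) ≈ 43.5°.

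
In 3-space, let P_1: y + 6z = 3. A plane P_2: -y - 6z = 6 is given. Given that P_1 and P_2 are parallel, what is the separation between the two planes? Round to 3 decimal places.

Rescale P_2 by 1/(-1): y + 6z = -6. Then distance = |3 − (-6)| / √37 ≈ 1.480.

1.480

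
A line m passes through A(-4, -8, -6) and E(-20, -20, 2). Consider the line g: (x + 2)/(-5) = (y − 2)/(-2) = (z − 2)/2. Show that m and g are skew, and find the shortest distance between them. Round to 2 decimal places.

A direction vector for m is E − A = (-16, -12, 8).
g has direction (-5, -2, 2) through (-2, 2, 2).
Common perpendicular direction n = (-16, -12, 8) × (-5, -2, 2) = (-8, -8, -28).
With w = (-2, 2, 2) − (-4, -8, -6) = (2, 10, 8), w · n = -320.
Since n ≠ 0 the lines are not parallel, and w · n = -320 ≠ 0 so they do not intersect; hence they are skew.
Distance = |w · n| / |n| = |-320| / √912 ≈ 10.60.

10.60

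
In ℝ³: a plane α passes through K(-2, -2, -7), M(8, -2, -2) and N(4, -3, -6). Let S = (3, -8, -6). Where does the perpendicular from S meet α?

KM = (10, 0, 5), KN = (6, -1, 1); a normal to α is KM × KN = (5, 20, -10).
Using K: α has equation 5x + 20y - 10z = 20.
Foot = S − λn with λ = (n·S − d)/|n|² = (-85 − 20)/525 = -1/5.
Foot = (3, -8, -6) − (-1/5)·(5, 20, -10) = (4, -4, -8).

(4, -4, -8)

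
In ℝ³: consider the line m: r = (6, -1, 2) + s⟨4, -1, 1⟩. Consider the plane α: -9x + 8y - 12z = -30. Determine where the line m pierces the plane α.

(2, 0, 1)

Substitute r = (6, -1, 2) + t(4, -1, 1) into the plane: -86 + (-56)t = -30, so t = -1.
Intersection: (6, -1, 2) + (-1)·(4, -1, 1) = (2, 0, 1).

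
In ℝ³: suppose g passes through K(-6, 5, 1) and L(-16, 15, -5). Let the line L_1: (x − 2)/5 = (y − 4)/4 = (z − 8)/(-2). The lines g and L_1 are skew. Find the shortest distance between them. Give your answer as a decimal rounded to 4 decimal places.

A direction vector for g is L − K = (-10, 10, -6).
L_1 has direction (5, 4, -2) through (2, 4, 8).
Common perpendicular direction n = (-10, 10, -6) × (5, 4, -2) = (4, -50, -90).
With w = (2, 4, 8) − (-6, 5, 1) = (8, -1, 7), w · n = -548.
Distance = |w · n| / |n| = |-548| / √10616 ≈ 5.3186.

5.3186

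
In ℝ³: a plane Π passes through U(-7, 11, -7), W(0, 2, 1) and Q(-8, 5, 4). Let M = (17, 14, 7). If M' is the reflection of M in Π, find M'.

UW = (7, -9, 8), UQ = (-1, -6, 11); a normal to Π is UW × UQ = (-51, -85, -51).
Using U: Π has equation -51x - 85y - 51z = -221.
λ = (n·M − d)/|n|² = (-2414 − (-221))/12427 = -3/17.
Reflection = M − 2λn = (17, 14, 7) − (-6/17)·(-51, -85, -51) = (-1, -16, -11).

(-1, -16, -11)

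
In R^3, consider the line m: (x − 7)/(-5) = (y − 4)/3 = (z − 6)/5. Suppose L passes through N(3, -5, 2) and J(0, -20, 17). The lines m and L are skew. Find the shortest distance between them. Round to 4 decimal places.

m has direction (-5, 3, 5) through (7, 4, 6).
A direction vector for L is J − N = (-3, -15, 15).
Common perpendicular direction n = (-5, 3, 5) × (-3, -15, 15) = (120, 60, 84).
With w = (3, -5, 2) − (7, 4, 6) = (-4, -9, -4), w · n = -1356.
Distance = |w · n| / |n| = |-1356| / √25056 ≈ 8.5665.

8.5665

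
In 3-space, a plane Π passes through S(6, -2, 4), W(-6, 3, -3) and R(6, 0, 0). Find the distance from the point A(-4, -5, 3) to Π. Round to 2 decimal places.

SW = (-12, 5, -7), SR = (0, 2, -4); a normal to Π is SW × SR = (-6, -48, -24).
Using S: Π has equation -6x - 48y - 24z = -36.
n·A − d = (-6)·(-4) + (-48)·(-5) + (-24)·(3) − (-36) = 228; |n| = √2916.
Distance = |228| / √2916 = 228/√2916 ≈ 4.22.

4.22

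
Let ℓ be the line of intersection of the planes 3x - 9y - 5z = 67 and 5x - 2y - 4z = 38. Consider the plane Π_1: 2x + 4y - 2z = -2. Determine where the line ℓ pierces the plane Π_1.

(2, -4, -5)

Direction of ℓ: (3, -9, -5) × (5, -2, -4) = (26, -13, 39).
A point on ℓ: solving the two plane equations with x = 0 gives (0, -3, -8).
Substitute r = (0, -3, -8) + t(26, -13, 39) into the plane: 4 + (-78)t = -2, so t = 1/13.
Intersection: (0, -3, -8) + (1/13)·(26, -13, 39) = (2, -4, -5).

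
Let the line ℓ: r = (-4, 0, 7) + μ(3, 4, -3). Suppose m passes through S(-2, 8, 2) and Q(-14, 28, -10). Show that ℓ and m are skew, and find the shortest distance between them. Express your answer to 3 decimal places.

A direction vector for m is Q − S = (-12, 20, -12).
Common perpendicular direction n = (3, 4, -3) × (-12, 20, -12) = (12, 72, 108).
With w = (-2, 8, 2) − (-4, 0, 7) = (2, 8, -5), w · n = 60.
Since n ≠ 0 the lines are not parallel, and w · n = 60 ≠ 0 so they do not intersect; hence they are skew.
Distance = |w · n| / |n| = |60| / √16992 ≈ 0.460.

0.460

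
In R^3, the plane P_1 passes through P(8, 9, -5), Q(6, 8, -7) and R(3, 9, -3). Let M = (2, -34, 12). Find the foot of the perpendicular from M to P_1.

PQ = (-2, -1, -2), PR = (-5, 0, 2); a normal to P_1 is PQ × PR = (-2, 14, -5).
Using P: P_1 has equation -2x + 14y - 5z = 135.
Foot = M − λn with λ = (n·M − d)/|n|² = (-540 − 135)/225 = -3.
Foot = (2, -34, 12) − (-3)·(-2, 14, -5) = (-4, 8, -3).

(-4, 8, -3)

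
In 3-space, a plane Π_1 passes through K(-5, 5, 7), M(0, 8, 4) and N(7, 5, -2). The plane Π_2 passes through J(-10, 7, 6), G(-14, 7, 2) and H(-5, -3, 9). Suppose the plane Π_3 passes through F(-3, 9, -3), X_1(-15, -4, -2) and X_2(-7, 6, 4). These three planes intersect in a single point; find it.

KM = (5, 3, -3), KN = (12, 0, -9); a normal to Π_1 is KM × KN = (-27, 9, -36).
Using K: Π_1 has equation -27x + 9y - 36z = -72.
JG = (-4, 0, -4), JH = (5, -10, 3); a normal to Π_2 is JG × JH = (-40, -8, 40).
Using J: Π_2 has equation -40x - 8y + 40z = 584.
FX_1 = (-12, -13, 1), FX_2 = (-4, -3, 7); a normal to Π_3 is FX_1 × FX_2 = (-88, 80, -16).
Using F: Π_3 has equation -88x + 80y - 16z = 1032.
Solving the 3×3 linear system -27x + 9y - 36z = -72, -40x - 8y + 40z = 584, -88x + 80y - 16z = 1032 (e.g. by elimination or Cramer's rule, determinant = 186048) gives (-7, 7, 9).

(-7, 7, 9)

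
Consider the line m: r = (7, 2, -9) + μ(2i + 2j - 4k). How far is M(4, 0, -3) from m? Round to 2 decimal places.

Taking (7, 2, -9) on m with direction v = (2, 2, -4): w = M − (7, 2, -9) = (-3, -2, 6), and w × v = (-4, 0, -2).
Distance = |w × v| / |v| = √20 / √24 ≈ 0.91.

0.91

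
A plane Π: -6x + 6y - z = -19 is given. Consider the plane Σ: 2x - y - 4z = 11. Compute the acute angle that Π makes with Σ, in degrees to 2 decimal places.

cos θ = |n₁·n₂| / (|n₁||n₂|) = |-14| / (√73 · √21).
θ = arccos(0.35757) ≈ 69.05°.

69.05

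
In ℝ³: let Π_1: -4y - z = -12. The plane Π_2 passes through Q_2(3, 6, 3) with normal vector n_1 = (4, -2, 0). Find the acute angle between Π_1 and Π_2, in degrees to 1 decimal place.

Π_2: n_1·r = n_1·Q_2 gives 4x - 2y = 0.
cos θ = |n₁·n₂| / (|n₁||n₂|) = |8| / (√17 · √20).
θ = arccos(0.43386) ≈ 64.3°.

64.3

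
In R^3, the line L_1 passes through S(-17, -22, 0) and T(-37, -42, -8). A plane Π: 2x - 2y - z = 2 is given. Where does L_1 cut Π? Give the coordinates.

(3, -2, 8)

A direction vector for L_1 is T − S = (-20, -20, -8).
Substitute r = (-17, -22, 0) + t(-20, -20, -8) into the plane: 10 + 8t = 2, so t = -1.
Intersection: (-17, -22, 0) + (-1)·(-20, -20, -8) = (3, -2, 8).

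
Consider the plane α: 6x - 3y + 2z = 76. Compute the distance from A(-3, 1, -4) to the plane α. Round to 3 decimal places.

n·A − d = (6)·(-3) + (-3)·(1) + (2)·(-4) − 76 = -105; |n| = √49.
Distance = |-105| / √49 = 105/√49 ≈ 15.000.

15.000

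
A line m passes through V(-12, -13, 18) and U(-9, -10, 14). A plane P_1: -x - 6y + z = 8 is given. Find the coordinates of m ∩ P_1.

A direction vector for m is U − V = (3, 3, -4).
Substitute r = (-12, -13, 18) + t(3, 3, -4) into the plane: 108 + (-25)t = 8, so t = 4.
Intersection: (-12, -13, 18) + 4·(3, 3, -4) = (0, -1, 2).

(0, -1, 2)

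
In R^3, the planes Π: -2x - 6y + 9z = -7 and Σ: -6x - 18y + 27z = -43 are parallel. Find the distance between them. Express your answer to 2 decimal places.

Rescale Σ by 1/3: -2x - 6y + 9z = -43/3. Then distance = |-7 − (-43/3)| / √121 ≈ 0.67.

0.67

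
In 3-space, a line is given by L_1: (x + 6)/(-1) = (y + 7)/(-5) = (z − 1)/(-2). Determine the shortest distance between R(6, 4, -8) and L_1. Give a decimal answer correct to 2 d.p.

16.31

L_1 has direction (-1, -5, -2) through (-6, -7, 1).
Taking (-6, -7, 1) on L_1 with direction v = (-1, -5, -2): w = R − (-6, -7, 1) = (12, 11, -9), and w × v = (-67, 33, -49).
Distance = |w × v| / |v| = √7979 / √30 ≈ 16.31.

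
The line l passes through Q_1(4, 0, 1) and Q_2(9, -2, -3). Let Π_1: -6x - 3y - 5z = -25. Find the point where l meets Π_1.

(-1, 2, 5)

A direction vector for l is Q_2 − Q_1 = (5, -2, -4).
Substitute r = (4, 0, 1) + t(5, -2, -4) into the plane: -29 + (-4)t = -25, so t = -1.
Intersection: (4, 0, 1) + (-1)·(5, -2, -4) = (-1, 2, 5).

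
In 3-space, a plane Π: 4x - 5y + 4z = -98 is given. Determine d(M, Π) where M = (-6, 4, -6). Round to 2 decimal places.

n·M − d = (4)·(-6) + (-5)·(4) + (4)·(-6) − (-98) = 30; |n| = √57.
Distance = |30| / √57 = 30/√57 ≈ 3.97.

3.97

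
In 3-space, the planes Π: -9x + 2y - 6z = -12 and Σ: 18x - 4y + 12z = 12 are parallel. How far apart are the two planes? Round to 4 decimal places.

0.5455

Rescale Σ by 1/(-2): -9x + 2y - 6z = -6. Then distance = |-12 − (-6)| / √121 ≈ 0.5455.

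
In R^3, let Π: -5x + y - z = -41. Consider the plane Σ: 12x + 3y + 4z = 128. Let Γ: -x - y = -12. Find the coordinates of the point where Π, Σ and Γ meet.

(8, 4, 5)

Solving the 3×3 linear system -5x + y - z = -41, 12x + 3y + 4z = 128, -x - y = -12 (e.g. by elimination or Cramer's rule, determinant = -15) gives (8, 4, 5).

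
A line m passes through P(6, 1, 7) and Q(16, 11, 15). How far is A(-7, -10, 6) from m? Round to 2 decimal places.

A direction vector for m is Q − P = (10, 10, 8).
Taking (6, 1, 7) on m with direction v = (10, 10, 8): w = A − (6, 1, 7) = (-13, -11, -1), and w × v = (-78, 94, -20).
Distance = |w × v| / |v| = √15320 / √264 ≈ 7.62.

7.62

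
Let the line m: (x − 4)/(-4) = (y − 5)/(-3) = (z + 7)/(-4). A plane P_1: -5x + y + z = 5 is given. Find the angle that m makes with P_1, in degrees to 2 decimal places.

m has direction (-4, -3, -4) through (4, 5, -7).
sin θ = |n·v| / (|n||v|) = |13| / (√27 · √41) = 0.39072.
θ ≈ 23.00°.

23.00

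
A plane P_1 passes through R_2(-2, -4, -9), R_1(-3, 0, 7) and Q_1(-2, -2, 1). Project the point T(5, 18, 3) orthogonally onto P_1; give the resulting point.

R_2R_1 = (-1, 4, 16), R_2Q_1 = (0, 2, 10); a normal to P_1 is R_2R_1 × R_2Q_1 = (8, 10, -2).
Using R_2: P_1 has equation 8x + 10y - 2z = -38.
Foot = T − λn with λ = (n·T − d)/|n|² = (214 − (-38))/168 = 3/2.
Foot = (5, 18, 3) − (3/2)·(8, 10, -2) = (-7, 3, 6).

(-7, 3, 6)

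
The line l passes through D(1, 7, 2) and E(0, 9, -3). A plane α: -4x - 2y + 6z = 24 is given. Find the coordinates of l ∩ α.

A direction vector for l is E − D = (-1, 2, -5).
Substitute r = (1, 7, 2) + t(-1, 2, -5) into the plane: -6 + (-30)t = 24, so t = -1.
Intersection: (1, 7, 2) + (-1)·(-1, 2, -5) = (2, 5, 7).

(2, 5, 7)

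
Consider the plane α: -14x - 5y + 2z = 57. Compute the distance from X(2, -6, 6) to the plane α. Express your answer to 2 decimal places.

2.87

n·X − d = (-14)·(2) + (-5)·(-6) + (2)·(6) − 57 = -43; |n| = √225.
Distance = |-43| / √225 = 43/√225 ≈ 2.87.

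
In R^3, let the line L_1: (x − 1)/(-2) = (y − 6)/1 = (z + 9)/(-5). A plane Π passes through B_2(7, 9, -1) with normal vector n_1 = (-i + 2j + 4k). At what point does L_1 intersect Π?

(5, 4, 1)

L_1 has direction (-2, 1, -5) through (1, 6, -9).
Π: n_1·r = n_1·B_2 gives -x + 2y + 4z = 7.
Substitute r = (1, 6, -9) + t(-2, 1, -5) into the plane: -25 + (-16)t = 7, so t = -2.
Intersection: (1, 6, -9) + (-2)·(-2, 1, -5) = (5, 4, 1).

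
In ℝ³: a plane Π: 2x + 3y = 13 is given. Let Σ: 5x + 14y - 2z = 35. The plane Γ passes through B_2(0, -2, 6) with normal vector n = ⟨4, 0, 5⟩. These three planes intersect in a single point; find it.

(5, 1, 2)

Γ: n·r = n·B_2 gives 4x + 5z = 30.
Solving the 3×3 linear system 2x + 3y = 13, 5x + 14y - 2z = 35, 4x + 5z = 30 (e.g. by elimination or Cramer's rule, determinant = 41) gives (5, 1, 2).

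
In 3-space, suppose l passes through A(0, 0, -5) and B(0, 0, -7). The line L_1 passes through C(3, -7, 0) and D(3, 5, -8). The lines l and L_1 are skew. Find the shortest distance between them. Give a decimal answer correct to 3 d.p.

3.000

A direction vector for l is B − A = (0, 0, -2).
A direction vector for L_1 is D − C = (0, 12, -8).
Common perpendicular direction n = (0, 0, -2) × (0, 12, -8) = (24, 0, 0).
With w = (3, -7, 0) − (0, 0, -5) = (3, -7, 5), w · n = 72.
Distance = |w · n| / |n| = |72| / √576 ≈ 3.000.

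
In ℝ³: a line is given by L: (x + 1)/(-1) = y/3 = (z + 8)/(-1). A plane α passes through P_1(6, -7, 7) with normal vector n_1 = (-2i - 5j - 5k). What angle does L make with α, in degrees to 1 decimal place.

19.2

L has direction (-1, 3, -1) through (-1, 0, -8).
α: n_1·r = n_1·P_1 gives -2x - 5y - 5z = -12.
sin θ = |n·v| / (|n||v|) = |-8| / (√54 · √11) = 0.32824.
θ ≈ 19.2°.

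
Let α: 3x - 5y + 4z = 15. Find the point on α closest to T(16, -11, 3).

(10, -1, -5)

Foot = T − λn with λ = (n·T − d)/|n|² = (115 − 15)/50 = 2.
Foot = (16, -11, 3) − 2·(3, -5, 4) = (10, -1, -5).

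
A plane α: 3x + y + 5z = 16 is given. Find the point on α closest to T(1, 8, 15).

Foot = T − λn with λ = (n·T − d)/|n|² = (86 − 16)/35 = 2.
Foot = (1, 8, 15) − 2·(3, 1, 5) = (-5, 6, 5).

(-5, 6, 5)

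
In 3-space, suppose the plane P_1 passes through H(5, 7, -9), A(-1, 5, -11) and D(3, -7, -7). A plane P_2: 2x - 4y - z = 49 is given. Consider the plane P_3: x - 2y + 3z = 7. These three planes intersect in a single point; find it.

(8, -7, -5)

HA = (-6, -2, -2), HD = (-2, -14, 2); a normal to P_1 is HA × HD = (-32, 16, 80).
Using H: P_1 has equation -32x + 16y + 80z = -768.
Solving the 3×3 linear system -32x + 16y + 80z = -768, 2x - 4y - z = 49, x - 2y + 3z = 7 (e.g. by elimination or Cramer's rule, determinant = 336) gives (8, -7, -5).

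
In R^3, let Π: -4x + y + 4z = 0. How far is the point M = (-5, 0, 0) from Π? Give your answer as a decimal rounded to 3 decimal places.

n·M − d = (-4)·(-5) + (1)·(0) + (4)·(0) − 0 = 20; |n| = √33.
Distance = |20| / √33 = 20/√33 ≈ 3.482.

3.482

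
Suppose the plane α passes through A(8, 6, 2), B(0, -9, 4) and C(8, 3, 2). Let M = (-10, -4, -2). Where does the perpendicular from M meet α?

AB = (-8, -15, 2), AC = (0, -3, 0); a normal to α is AB × AC = (6, 0, 24).
Using A: α has equation 6x + 24z = 96.
Foot = M − λn with λ = (n·M − d)/|n|² = (-108 − 96)/612 = -1/3.
Foot = (-10, -4, -2) − (-1/3)·(6, 0, 24) = (-8, -4, 6).

(-8, -4, 6)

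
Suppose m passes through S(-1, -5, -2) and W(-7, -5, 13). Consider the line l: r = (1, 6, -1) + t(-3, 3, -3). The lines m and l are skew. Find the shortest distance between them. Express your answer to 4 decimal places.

10.0773

A direction vector for m is W − S = (-6, 0, 15).
Common perpendicular direction n = (-6, 0, 15) × (-3, 3, -3) = (-45, -63, -18).
With w = (1, 6, -1) − (-1, -5, -2) = (2, 11, 1), w · n = -801.
Distance = |w · n| / |n| = |-801| / √6318 ≈ 10.0773.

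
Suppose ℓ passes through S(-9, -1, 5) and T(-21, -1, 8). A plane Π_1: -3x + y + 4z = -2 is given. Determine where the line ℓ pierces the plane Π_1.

(3, -1, 2)

A direction vector for ℓ is T − S = (-12, 0, 3).
Substitute r = (-9, -1, 5) + t(-12, 0, 3) into the plane: 46 + 48t = -2, so t = -1.
Intersection: (-9, -1, 5) + (-1)·(-12, 0, 3) = (3, -1, 2).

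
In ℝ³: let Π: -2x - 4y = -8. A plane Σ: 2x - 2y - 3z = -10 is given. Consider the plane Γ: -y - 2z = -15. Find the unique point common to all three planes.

(6, -1, 8)

Solving the 3×3 linear system -2x - 4y = -8, 2x - 2y - 3z = -10, -y - 2z = -15 (e.g. by elimination or Cramer's rule, determinant = -18) gives (6, -1, 8).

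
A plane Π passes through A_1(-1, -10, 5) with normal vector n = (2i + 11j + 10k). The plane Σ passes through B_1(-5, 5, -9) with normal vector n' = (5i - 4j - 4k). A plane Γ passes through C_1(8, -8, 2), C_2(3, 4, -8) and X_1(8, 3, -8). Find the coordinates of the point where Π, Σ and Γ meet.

Π: n·r = n·A_1 gives 2x + 11y + 10z = -62.
Σ: n'·r = n'·B_1 gives 5x - 4y - 4z = -9.
C_1C_2 = (-5, 12, -10), C_1X_1 = (0, 11, -10); a normal to Γ is C_1C_2 × C_1X_1 = (-10, -50, -55).
Using C_1: Γ has equation -10x - 50y - 55z = 210.
Solving the 3×3 linear system 2x + 11y + 10z = -62, 5x - 4y - 4z = -9, -10x - 50y - 55z = 210 (e.g. by elimination or Cramer's rule, determinant = 605) gives (-5, -12, 8).

(-5, -12, 8)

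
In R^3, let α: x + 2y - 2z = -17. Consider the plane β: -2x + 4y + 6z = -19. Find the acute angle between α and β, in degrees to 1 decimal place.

cos θ = |n₁·n₂| / (|n₁||n₂|) = |-6| / (√9 · √56).
θ = arccos(0.26726) ≈ 74.5°.

74.5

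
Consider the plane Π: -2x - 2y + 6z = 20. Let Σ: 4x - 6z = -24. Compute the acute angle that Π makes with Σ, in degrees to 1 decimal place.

23.1

cos θ = |n₁·n₂| / (|n₁||n₂|) = |-44| / (√44 · √52).
θ = arccos(0.91987) ≈ 23.1°.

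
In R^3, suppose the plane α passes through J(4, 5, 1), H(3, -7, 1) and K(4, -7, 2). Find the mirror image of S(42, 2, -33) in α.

JH = (-1, -12, 0), JK = (0, -12, 1); a normal to α is JH × JK = (-12, 1, 12).
Using J: α has equation -12x + y + 12z = -31.
λ = (n·S − d)/|n|² = (-898 − (-31))/289 = -3.
Reflection = S − 2λn = (42, 2, -33) − (-6)·(-12, 1, 12) = (-30, 8, 39).

(-30, 8, 39)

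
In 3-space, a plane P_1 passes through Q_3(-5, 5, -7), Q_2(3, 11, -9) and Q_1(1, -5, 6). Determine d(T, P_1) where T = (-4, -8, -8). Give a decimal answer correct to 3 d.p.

9.667

Q_3Q_2 = (8, 6, -2), Q_3Q_1 = (6, -10, 13); a normal to P_1 is Q_3Q_2 × Q_3Q_1 = (58, -116, -116).
Using Q_3: P_1 has equation 58x - 116y - 116z = -58.
n·T − d = (58)·(-4) + (-116)·(-8) + (-116)·(-8) − (-58) = 1682; |n| = √30276.
Distance = |1682| / √30276 = 1682/√30276 ≈ 9.667.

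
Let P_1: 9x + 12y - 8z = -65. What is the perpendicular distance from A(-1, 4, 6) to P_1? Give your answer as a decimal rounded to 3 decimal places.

3.294

n·A − d = (9)·(-1) + (12)·(4) + (-8)·(6) − (-65) = 56; |n| = √289.
Distance = |56| / √289 = 56/√289 ≈ 3.294.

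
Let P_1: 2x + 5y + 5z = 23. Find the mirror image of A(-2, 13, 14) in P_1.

λ = (n·A − d)/|n|² = (131 − 23)/54 = 2.
Reflection = A − 2λn = (-2, 13, 14) − 4·(2, 5, 5) = (-10, -7, -6).

(-10, -7, -6)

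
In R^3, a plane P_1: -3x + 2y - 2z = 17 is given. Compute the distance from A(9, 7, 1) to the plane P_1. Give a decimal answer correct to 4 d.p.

n·A − d = (-3)·(9) + (2)·(7) + (-2)·(1) − 17 = -32; |n| = √17.
Distance = |-32| / √17 = 32/√17 ≈ 7.7611.

7.7611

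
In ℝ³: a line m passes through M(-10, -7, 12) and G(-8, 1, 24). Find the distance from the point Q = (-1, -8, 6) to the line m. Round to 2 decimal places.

A direction vector for m is G − M = (2, 8, 12).
Taking (-10, -7, 12) on m with direction v = (2, 8, 12): w = Q − (-10, -7, 12) = (9, -1, -6), and w × v = (36, -120, 74).
Distance = |w × v| / |v| = √21172 / √212 ≈ 9.99.

9.99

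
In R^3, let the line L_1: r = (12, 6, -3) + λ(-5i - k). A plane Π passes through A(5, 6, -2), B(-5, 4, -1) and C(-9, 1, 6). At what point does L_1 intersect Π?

AB = (-10, -2, 1), AC = (-14, -5, 8); a normal to Π is AB × AC = (-11, 66, 22).
Using A: Π has equation -11x + 66y + 22z = 297.
Substitute r = (12, 6, -3) + t(-5, 0, -1) into the plane: 198 + 33t = 297, so t = 3.
Intersection: (12, 6, -3) + 3·(-5, 0, -1) = (-3, 6, -6).

(-3, 6, -6)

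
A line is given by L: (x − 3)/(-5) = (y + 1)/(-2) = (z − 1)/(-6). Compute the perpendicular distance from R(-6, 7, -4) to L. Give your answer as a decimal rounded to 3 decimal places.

10.791

L has direction (-5, -2, -6) through (3, -1, 1).
Taking (3, -1, 1) on L with direction v = (-5, -2, -6): w = R − (3, -1, 1) = (-9, 8, -5), and w × v = (-58, -29, 58).
Distance = |w × v| / |v| = √7569 / √65 ≈ 10.791.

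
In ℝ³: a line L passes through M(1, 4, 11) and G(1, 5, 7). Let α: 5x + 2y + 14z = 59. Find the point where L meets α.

(1, 6, 3)

A direction vector for L is G − M = (0, 1, -4).
Substitute r = (1, 4, 11) + t(0, 1, -4) into the plane: 167 + (-54)t = 59, so t = 2.
Intersection: (1, 4, 11) + 2·(0, 1, -4) = (1, 6, 3).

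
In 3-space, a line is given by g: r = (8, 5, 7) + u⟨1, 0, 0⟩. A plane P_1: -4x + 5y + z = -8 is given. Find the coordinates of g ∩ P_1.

(10, 5, 7)

Substitute r = (8, 5, 7) + t(1, 0, 0) into the plane: 0 + (-4)t = -8, so t = 2.
Intersection: (8, 5, 7) + 2·(1, 0, 0) = (10, 5, 7).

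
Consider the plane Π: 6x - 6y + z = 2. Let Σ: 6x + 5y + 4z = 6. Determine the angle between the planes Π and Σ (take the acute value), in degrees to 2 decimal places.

cos θ = |n₁·n₂| / (|n₁||n₂|) = |10| / (√73 · √77).
θ = arccos(0.13338) ≈ 82.34°.

82.34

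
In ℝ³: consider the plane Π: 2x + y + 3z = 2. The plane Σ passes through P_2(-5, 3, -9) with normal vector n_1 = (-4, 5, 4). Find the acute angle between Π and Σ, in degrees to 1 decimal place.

71.4

Σ: n_1·r = n_1·P_2 gives -4x + 5y + 4z = -1.
cos θ = |n₁·n₂| / (|n₁||n₂|) = |9| / (√14 · √57).
θ = arccos(0.31860) ≈ 71.4°.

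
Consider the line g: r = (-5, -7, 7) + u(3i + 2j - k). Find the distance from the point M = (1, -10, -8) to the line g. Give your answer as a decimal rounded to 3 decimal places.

14.762

Taking (-5, -7, 7) on g with direction v = (3, 2, -1): w = M − (-5, -7, 7) = (6, -3, -15), and w × v = (33, -39, 21).
Distance = |w × v| / |v| = √3051 / √14 ≈ 14.762.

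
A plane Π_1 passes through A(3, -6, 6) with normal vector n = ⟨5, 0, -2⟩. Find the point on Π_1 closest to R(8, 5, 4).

(3, 5, 6)

Π_1: n·r = n·A gives 5x - 2z = 3.
Foot = R − λn with λ = (n·R − d)/|n|² = (32 − 3)/29 = 1.
Foot = (8, 5, 4) − 1·(5, 0, -2) = (3, 5, 6).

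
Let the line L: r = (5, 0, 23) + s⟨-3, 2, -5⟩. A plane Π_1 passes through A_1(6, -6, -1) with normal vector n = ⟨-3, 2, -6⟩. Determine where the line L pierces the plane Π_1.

(-4, 6, 8)

Π_1: n·r = n·A_1 gives -3x + 2y - 6z = -24.
Substitute r = (5, 0, 23) + t(-3, 2, -5) into the plane: -153 + 43t = -24, so t = 3.
Intersection: (5, 0, 23) + 3·(-3, 2, -5) = (-4, 6, 8).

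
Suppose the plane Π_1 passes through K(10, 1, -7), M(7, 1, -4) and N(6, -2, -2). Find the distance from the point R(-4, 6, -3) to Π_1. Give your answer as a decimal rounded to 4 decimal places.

5.7354

KM = (-3, 0, 3), KN = (-4, -3, 5); a normal to Π_1 is KM × KN = (9, 3, 9).
Using K: Π_1 has equation 9x + 3y + 9z = 30.
n·R − d = (9)·(-4) + (3)·(6) + (9)·(-3) − 30 = -75; |n| = √171.
Distance = |-75| / √171 = 75/√171 ≈ 5.7354.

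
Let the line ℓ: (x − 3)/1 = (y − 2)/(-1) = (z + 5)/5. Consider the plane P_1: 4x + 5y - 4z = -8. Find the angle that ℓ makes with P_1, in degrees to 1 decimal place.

ℓ has direction (1, -1, 5) through (3, 2, -5).
sin θ = |n·v| / (|n||v|) = |-21| / (√57 · √27) = 0.53530.
θ ≈ 32.4°.

32.4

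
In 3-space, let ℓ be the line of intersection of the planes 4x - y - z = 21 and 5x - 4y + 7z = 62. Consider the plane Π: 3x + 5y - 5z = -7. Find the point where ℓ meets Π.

(6, -1, 4)

Direction of ℓ: (4, -1, -1) × (5, -4, 7) = (-11, -33, -11).
A point on ℓ: solving the two plane equations with x = 9 gives (9, 8, 7).
Substitute r = (9, 8, 7) + t(-11, -33, -11) into the plane: 32 + (-143)t = -7, so t = 3/11.
Intersection: (9, 8, 7) + (3/11)·(-11, -33, -11) = (6, -1, 4).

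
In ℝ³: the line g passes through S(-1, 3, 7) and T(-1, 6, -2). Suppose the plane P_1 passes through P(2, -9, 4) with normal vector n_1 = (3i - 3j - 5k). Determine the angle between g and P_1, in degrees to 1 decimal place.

35.4

A direction vector for g is T − S = (0, 3, -9).
P_1: n_1·r = n_1·P gives 3x - 3y - 5z = 13.
sin θ = |n·v| / (|n||v|) = |36| / (√43 · √90) = 0.57869.
θ ≈ 35.4°.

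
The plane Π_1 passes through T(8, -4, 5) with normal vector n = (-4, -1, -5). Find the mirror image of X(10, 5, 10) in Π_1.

(2, 3, 0)

Π_1: n·r = n·T gives -4x - y - 5z = -53.
λ = (n·X − d)/|n|² = (-95 − (-53))/42 = -1.
Reflection = X − 2λn = (10, 5, 10) − (-2)·(-4, -1, -5) = (2, 3, 0).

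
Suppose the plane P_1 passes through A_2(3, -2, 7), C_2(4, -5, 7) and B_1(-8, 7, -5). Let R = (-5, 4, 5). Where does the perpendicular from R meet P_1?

(-2, 5, 3)

A_2C_2 = (1, -3, 0), A_2B_1 = (-11, 9, -12); a normal to P_1 is A_2C_2 × A_2B_1 = (36, 12, -24).
Using A_2: P_1 has equation 36x + 12y - 24z = -84.
Foot = R − λn with λ = (n·R − d)/|n|² = (-252 − (-84))/2016 = -1/12.
Foot = (-5, 4, 5) − (-1/12)·(36, 12, -24) = (-2, 5, 3).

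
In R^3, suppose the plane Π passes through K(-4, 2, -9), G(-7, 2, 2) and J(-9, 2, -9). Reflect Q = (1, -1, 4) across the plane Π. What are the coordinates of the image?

KG = (-3, 0, 11), KJ = (-5, 0, 0); a normal to Π is KG × KJ = (0, -55, 0).
Using K: Π has equation -55y = -110.
λ = (n·Q − d)/|n|² = (55 − (-110))/3025 = 3/55.
Reflection = Q − 2λn = (1, -1, 4) − (6/55)·(0, -55, 0) = (1, 5, 4).

(1, 5, 4)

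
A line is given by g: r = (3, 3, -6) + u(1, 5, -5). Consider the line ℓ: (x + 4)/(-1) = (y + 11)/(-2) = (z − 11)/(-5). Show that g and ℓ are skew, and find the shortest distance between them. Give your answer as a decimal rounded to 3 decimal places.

ℓ has direction (-1, -2, -5) through (-4, -11, 11).
Common perpendicular direction n = (1, 5, -5) × (-1, -2, -5) = (-35, 10, 3).
With w = (-4, -11, 11) − (3, 3, -6) = (-7, -14, 17), w · n = 156.
Since n ≠ 0 the lines are not parallel, and w · n = 156 ≠ 0 so they do not intersect; hence they are skew.
Distance = |w · n| / |n| = |156| / √1334 ≈ 4.271.

4.271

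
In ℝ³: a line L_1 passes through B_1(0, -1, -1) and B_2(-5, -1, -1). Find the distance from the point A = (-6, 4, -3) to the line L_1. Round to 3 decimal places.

5.385

A direction vector for L_1 is B_2 − B_1 = (-5, 0, 0).
Taking (0, -1, -1) on L_1 with direction v = (-5, 0, 0): w = A − (0, -1, -1) = (-6, 5, -2), and w × v = (0, 10, 25).
Distance = |w × v| / |v| = √725 / √25 ≈ 5.385.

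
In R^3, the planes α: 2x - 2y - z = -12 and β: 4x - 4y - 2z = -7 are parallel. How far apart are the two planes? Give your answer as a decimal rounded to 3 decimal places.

2.833

Rescale β by 1/2: 2x - 2y - z = -7/2. Then distance = |-12 − (-7/2)| / √9 ≈ 2.833.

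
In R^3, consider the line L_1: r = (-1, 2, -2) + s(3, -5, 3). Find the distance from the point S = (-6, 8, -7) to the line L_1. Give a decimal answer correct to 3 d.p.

1.510

Taking (-1, 2, -2) on L_1 with direction v = (3, -5, 3): w = S − (-1, 2, -2) = (-5, 6, -5), and w × v = (-7, 0, 7).
Distance = |w × v| / |v| = √98 / √43 ≈ 1.510.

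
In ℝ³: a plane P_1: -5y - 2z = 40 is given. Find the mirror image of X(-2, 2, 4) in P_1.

(-2, -18, -4)

λ = (n·X − d)/|n|² = (-18 − 40)/29 = -2.
Reflection = X − 2λn = (-2, 2, 4) − (-4)·(0, -5, -2) = (-2, -18, -4).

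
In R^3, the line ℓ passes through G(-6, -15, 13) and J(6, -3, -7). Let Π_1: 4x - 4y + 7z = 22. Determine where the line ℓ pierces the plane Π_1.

(3, -6, -2)

A direction vector for ℓ is J − G = (12, 12, -20).
Substitute r = (-6, -15, 13) + t(12, 12, -20) into the plane: 127 + (-140)t = 22, so t = 3/4.
Intersection: (-6, -15, 13) + (3/4)·(12, 12, -20) = (3, -6, -2).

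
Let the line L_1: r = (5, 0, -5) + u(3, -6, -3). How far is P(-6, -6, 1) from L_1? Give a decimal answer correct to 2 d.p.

13.74

Taking (5, 0, -5) on L_1 with direction v = (3, -6, -3): w = P − (5, 0, -5) = (-11, -6, 6), and w × v = (54, -15, 84).
Distance = |w × v| / |v| = √10197 / √54 ≈ 13.74.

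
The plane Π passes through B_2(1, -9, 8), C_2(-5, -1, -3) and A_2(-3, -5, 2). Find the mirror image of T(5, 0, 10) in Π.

(9, -8, 2)

B_2C_2 = (-6, 8, -11), B_2A_2 = (-4, 4, -6); a normal to Π is B_2C_2 × B_2A_2 = (-4, 8, 8).
Using B_2: Π has equation -4x + 8y + 8z = -12.
λ = (n·T − d)/|n|² = (60 − (-12))/144 = 1/2.
Reflection = T − 2λn = (5, 0, 10) − 1·(-4, 8, 8) = (9, -8, 2).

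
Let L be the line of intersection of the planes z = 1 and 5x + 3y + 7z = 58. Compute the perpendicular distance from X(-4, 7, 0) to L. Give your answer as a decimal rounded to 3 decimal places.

8.633

Direction of L: (0, 0, 1) × (5, 3, 7) = (-3, 5, 0).
A point on L: solving the two plane equations with x = 6 gives (6, 7, 1).
Taking (6, 7, 1) on L with direction v = (-3, 5, 0): w = X − (6, 7, 1) = (-10, 0, -1), and w × v = (5, 3, -50).
Distance = |w × v| / |v| = √2534 / √34 ≈ 8.633.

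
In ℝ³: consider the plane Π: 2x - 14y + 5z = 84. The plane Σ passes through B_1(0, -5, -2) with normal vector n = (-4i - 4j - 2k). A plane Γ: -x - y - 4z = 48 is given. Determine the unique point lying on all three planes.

Σ: n·r = n·B_1 gives -4x - 4y - 2z = 24.
Solving the 3×3 linear system 2x - 14y + 5z = 84, -4x - 4y - 2z = 24, -x - y - 4z = 48 (e.g. by elimination or Cramer's rule, determinant = 224) gives (9, -9, -12).

(9, -9, -12)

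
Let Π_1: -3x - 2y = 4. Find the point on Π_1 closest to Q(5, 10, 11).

(-4, 4, 11)

Foot = Q − λn with λ = (n·Q − d)/|n|² = (-35 − 4)/13 = -3.
Foot = (5, 10, 11) − (-3)·(-3, -2, 0) = (-4, 4, 11).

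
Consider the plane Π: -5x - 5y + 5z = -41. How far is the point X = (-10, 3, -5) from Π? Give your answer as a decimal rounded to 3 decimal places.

5.889

n·X − d = (-5)·(-10) + (-5)·(3) + (5)·(-5) − (-41) = 51; |n| = √75.
Distance = |51| / √75 = 51/√75 ≈ 5.889.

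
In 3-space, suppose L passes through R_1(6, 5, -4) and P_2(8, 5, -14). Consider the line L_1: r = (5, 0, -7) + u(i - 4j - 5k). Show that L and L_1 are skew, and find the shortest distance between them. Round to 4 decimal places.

A direction vector for L is P_2 − R_1 = (2, 0, -10).
Common perpendicular direction n = (2, 0, -10) × (1, -4, -5) = (-40, 0, -8).
With w = (5, 0, -7) − (6, 5, -4) = (-1, -5, -3), w · n = 64.
Since n ≠ 0 the lines are not parallel, and w · n = 64 ≠ 0 so they do not intersect; hence they are skew.
Distance = |w · n| / |n| = |64| / √1664 ≈ 1.5689.

1.5689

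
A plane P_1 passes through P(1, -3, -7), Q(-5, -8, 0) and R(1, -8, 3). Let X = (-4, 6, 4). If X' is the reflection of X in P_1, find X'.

PQ = (-6, -5, 7), PR = (0, -5, 10); a normal to P_1 is PQ × PR = (-15, 60, 30).
Using P: P_1 has equation -15x + 60y + 30z = -405.
λ = (n·X − d)/|n|² = (540 − (-405))/4725 = 1/5.
Reflection = X − 2λn = (-4, 6, 4) − (2/5)·(-15, 60, 30) = (2, -18, -8).

(2, -18, -8)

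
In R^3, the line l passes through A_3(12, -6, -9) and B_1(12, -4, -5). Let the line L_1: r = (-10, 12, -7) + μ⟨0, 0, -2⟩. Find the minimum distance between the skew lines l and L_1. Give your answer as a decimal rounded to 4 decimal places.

22.0000

A direction vector for l is B_1 − A_3 = (0, 2, 4).
Common perpendicular direction n = (0, 2, 4) × (0, 0, -2) = (-4, 0, 0).
With w = (-10, 12, -7) − (12, -6, -9) = (-22, 18, 2), w · n = 88.
Distance = |w · n| / |n| = |88| / √16 ≈ 22.0000.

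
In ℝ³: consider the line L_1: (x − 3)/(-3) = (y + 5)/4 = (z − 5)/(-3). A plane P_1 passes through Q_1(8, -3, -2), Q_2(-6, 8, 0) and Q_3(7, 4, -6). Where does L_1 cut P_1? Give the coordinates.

(0, -1, 2)

L_1 has direction (-3, 4, -3) through (3, -5, 5).
Q_1Q_2 = (-14, 11, 2), Q_1Q_3 = (-1, 7, -4); a normal to P_1 is Q_1Q_2 × Q_1Q_3 = (-58, -58, -87).
Using Q_1: P_1 has equation -58x - 58y - 87z = -116.
Substitute r = (3, -5, 5) + t(-3, 4, -3) into the plane: -319 + 203t = -116, so t = 1.
Intersection: (3, -5, 5) + 1·(-3, 4, -3) = (0, -1, 2).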